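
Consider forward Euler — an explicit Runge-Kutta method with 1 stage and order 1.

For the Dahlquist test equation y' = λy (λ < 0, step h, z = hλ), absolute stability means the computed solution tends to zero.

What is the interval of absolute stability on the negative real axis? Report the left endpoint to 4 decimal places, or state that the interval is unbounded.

Test eqn y'=λy, z=hλ:
  order 1, 1-stage ⇒ R(z)=1+z
  (e.g. R(-1.17)=-0.17000, |R|=0.17000)

Boundary: |R(x)|=1, x<0.
x=-1.17: |R|=0.1700
|R(-0.91)|=0.0900 |R(-0.79)|=0.2100 |R(-0.63)|=0.3700
Bisect:
  x_lo=-2.4798 |R|=1.4798  x_hi=-0.1444 |R|=0.8556
  mid=-1.31212 |R|=0.31212 →hi
  mid=-1.89598 |R|=0.89598 →hi
  mid=-2.18790 |R|=1.18790 →lo
  mid=-2.04194 |R|=1.04194 →lo
  mid=-1.96896 |R|=0.96896 →hi
  mid=-2.00545 |R|=1.00545 →lo
  mid=-1.98720 |R|=0.98720 →hi
  mid=-1.99633 |R|=0.99633 →hi
  ...
  [-2.00003,-1.99989] ⇒ x*=-2.0000
Stable set (-2.0000, 0).

z∈(-2.0000,0).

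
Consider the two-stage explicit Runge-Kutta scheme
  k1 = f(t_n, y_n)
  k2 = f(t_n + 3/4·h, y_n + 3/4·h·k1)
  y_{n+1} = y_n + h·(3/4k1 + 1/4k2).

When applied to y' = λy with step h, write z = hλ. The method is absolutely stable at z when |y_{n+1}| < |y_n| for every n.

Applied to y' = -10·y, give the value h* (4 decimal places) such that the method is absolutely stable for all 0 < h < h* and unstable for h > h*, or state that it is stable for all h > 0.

(-5.3333,0); λ=-10 ⇒ h* = (16/3)/10 = 0.5333.

On y'=λy, z=hλ:
  k1=λy_n ⇒ h·k1=z·y_n;  k2=λ(1+3/4z)y_n ⇒ h·k2=z(1+3/4z)y_n
  y_{n+1}/y_n = 1 + 3/4z + 1/4z(1+3/4z) = 1 + z + 3/16z²
  so R(z) = 1 + z + 3/16z².

Solve |R(x)|<1 on ℝ⁻.
x=-0.79: |R|=0.3270
R=1: x+3/16x²=0 ⇒ x=−16/3=-5.3333; min R=1−1/(4·3/16)=-0.3333>−1
Confirm numerically:
  x=-5.221: |R|=0.89003 <1
  x=-4.953: |R|=0.64679 <1
  x=-4.599: |R|=0.36678 <1
  x=-4.112: |R|=0.05835 <1
  x=-5.885: |R|=1.60873 >1
  x=-5.388: |R|=1.05523 >1
  x=-5.387: |R|=1.05421 >1
So |R|<1 on (-5.3333, 0).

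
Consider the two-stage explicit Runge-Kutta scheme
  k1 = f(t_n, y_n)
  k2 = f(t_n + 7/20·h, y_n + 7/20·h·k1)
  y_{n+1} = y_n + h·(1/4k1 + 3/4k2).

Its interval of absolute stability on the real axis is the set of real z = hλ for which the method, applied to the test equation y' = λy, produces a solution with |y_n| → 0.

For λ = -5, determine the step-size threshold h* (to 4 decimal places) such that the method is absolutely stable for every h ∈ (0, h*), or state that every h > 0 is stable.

Test eqn y'=λy, z=hλ:
  k1=λy_n ⇒ h·k1=z·y_n;  k2=λ(1+7/20z)y_n ⇒ h·k2=z(1+7/20z)y_n
  y_{n+1}/y_n = 1 + 1/4z + 3/4z(1+7/20z) = 1 + z + 21/80z²
  so R(z) = 1 + z + 21/80z².

Need |R(x)|<1, x<0.
x=-1.23: |R|=0.1671
R=1: x+21/80x²=0 ⇒ x=−80/21=-3.8095; min R=1−1/(4·21/80)=0.0476>−1
Confirm numerically:
  x=-3.749: |R|=0.94044 <1
  x=-3.533: |R|=0.74355 <1
  x=-3.123: |R|=0.43720 <1
  x=-2.596: |R|=0.17304 <1
  x=-4.277: |R|=1.52484 >1
  x=-4.144: |R|=1.36384 >1
Interval (-3.8095, 0).

(-3.8095,0); λ=-5 ⇒ h* = (80/21)/5 = 0.7619.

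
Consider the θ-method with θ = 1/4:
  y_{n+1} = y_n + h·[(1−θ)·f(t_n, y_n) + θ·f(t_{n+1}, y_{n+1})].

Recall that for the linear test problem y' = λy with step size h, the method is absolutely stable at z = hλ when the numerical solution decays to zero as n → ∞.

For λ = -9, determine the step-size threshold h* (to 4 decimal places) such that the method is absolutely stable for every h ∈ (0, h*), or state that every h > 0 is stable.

Test eqn y'=λy, z=hλ:
  y_{n+1} = y_n + z·[3/4·y_n + 1/4·y_{n+1}] ⇒ (1 − 1/4z)y_{n+1} = (1 + 3/4z)y_n
  so R(z) = (1 + 3/4z)/(1 − 1/4z).

Find x<0 with |R(x)|<1.
x=-0.88: |R|=0.2787
R=−1: 1+3/4x = −1+1/4x ⇒ -1/2x=2 ⇒ x=2/(-1/2)=-4.0000
Confirm numerically:
  x=-3.209: |R|=0.78055 <1
  x=-3.012: |R|=0.71820 <1
  x=-2.895: |R|=0.67948 <1
  x=-4.406: |R|=1.09660 >1
  x=-4.289: |R|=1.06973 >1
  x=-4.051: |R|=1.01267 >1
Stable set (-4.0000, 0).

(-4.0000,0); λ=-9 ⇒ h* = (4)/9 = 0.4444.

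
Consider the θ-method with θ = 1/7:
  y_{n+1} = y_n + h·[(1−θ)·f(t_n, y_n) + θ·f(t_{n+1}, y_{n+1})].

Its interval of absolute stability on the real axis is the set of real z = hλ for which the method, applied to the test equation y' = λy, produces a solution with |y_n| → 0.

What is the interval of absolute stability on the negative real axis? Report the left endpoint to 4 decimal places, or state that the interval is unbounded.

With y'=λy (z=hλ):
  y_{n+1} = y_n + z·[6/7·y_n + 1/7·y_{n+1}] ⇒ (1 − 1/7z)y_{n+1} = (1 + 6/7z)y_n
  Hence R(z) = (1 + 6/7z)/(1 − 1/7z).

Solve |R(x)|<1 on ℝ⁻.
x=-0.62: |R|=0.4304
R=−1: 1+6/7x = −1+1/7x ⇒ -5/7x=2 ⇒ x=2/(-5/7)=-2.8000
Confirm numerically:
  x=-2.374: |R|=0.77278 <1
  x=-2.019: |R|=0.56703 <1
  x=-1.302: |R|=0.09781 <1
  x=-3.317: |R|=1.25056 >1
  x=-3.206: |R|=1.19890 >1
  x=-3.182: |R|=1.18759 >1
Interval (-2.8000, 0).

z∈(-2.8000,0).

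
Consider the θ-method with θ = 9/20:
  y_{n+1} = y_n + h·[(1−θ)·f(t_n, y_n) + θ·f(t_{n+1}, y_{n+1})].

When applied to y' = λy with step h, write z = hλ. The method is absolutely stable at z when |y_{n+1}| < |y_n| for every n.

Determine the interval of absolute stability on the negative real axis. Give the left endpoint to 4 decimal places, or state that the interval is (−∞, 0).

With y'=λy (z=hλ):
  y_{n+1} = y_n + z·[11/20·y_n + 9/20·y_{n+1}] ⇒ (1 − 9/20z)y_{n+1} = (1 + 11/20z)y_n
  Hence R(z) = (1 + 11/20z)/(1 − 9/20z).

Need |R(x)|<1, x<0.
x=-1.01: |R|=0.3056
R=−1: 1+11/20x = −1+9/20x ⇒ -1/10x=2 ⇒ x=2/(-1/10)=-20.0000
Confirm numerically:
  x=-16.253: |R|=0.95493 <1
  x=-16.041: |R|=0.95183 <1
  x=-14.403: |R|=0.92519 <1
  x=-11.604: |R|=0.86506 <1
  x=-20.346: |R|=1.00341 >1
  x=-20.048: |R|=1.00048 >1
Interval (-20.0000, 0).

z∈(-20.0000,0).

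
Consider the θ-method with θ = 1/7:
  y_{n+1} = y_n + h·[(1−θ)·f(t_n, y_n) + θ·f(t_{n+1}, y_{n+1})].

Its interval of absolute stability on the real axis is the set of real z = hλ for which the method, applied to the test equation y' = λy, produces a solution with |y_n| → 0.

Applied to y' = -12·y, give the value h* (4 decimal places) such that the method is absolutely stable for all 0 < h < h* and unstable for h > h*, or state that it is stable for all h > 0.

On y'=λy, z=hλ:
  y_{n+1} = y_n + z·[6/7·y_n + 1/7·y_{n+1}] ⇒ (1 − 1/7z)y_{n+1} = (1 + 6/7z)y_n
  so R(z) = (1 + 6/7z)/(1 − 1/7z).

Solve |R(x)|<1 on ℝ⁻.
x=-1.4: |R|=0.1667
R=−1: 1+6/7x = −1+1/7x ⇒ -5/7x=2 ⇒ x=2/(-5/7)=-2.8000
Confirm numerically:
  x=-2.632: |R|=0.91279 <1
  x=-1.560: |R|=0.27570 <1
  x=-1.298: |R|=0.09496 <1
  x=-3.257: |R|=1.22277 >1
  x=-3.048: |R|=1.12341 >1
  x=-2.828: |R|=1.01425 >1
Interval (-2.8000, 0).

(-2.8000,0); λ=-12 ⇒ h* = (14/5)/12 = 0.2333.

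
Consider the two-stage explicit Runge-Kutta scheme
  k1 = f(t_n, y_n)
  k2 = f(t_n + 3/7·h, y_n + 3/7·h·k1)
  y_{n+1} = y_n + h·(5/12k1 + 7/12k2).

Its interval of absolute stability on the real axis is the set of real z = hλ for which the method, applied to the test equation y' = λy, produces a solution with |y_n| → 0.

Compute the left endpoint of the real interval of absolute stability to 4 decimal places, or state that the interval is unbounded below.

left endpoint -4.0000.

Test eqn y'=λy, z=hλ:
  k1=λy_n ⇒ h·k1=z·y_n;  k2=λ(1+3/7z)y_n ⇒ h·k2=z(1+3/7z)y_n
  y_{n+1}/y_n = 1 + 5/12z + 7/12z(1+3/7z) = 1 + z + 1/4z²
  so R(z) = 1 + z + 1/4z².

Need |R(x)|<1, x<0.
x=-0.98: |R|=0.2601
R=1: x+1/4x²=0 ⇒ x=−4=-4.0000; min R=1−1/(4·1/4)=0.0000>−1
Confirm numerically:
  x=-2.868: |R|=0.18836 <1
  x=-2.103: |R|=0.00265 <1
  x=-2.050: |R|=0.00062 <1
  x=-1.725: |R|=0.01891 <1
  x=-4.588: |R|=1.67444 >1
  x=-4.391: |R|=1.42922 >1
Interval (-4.0000, 0).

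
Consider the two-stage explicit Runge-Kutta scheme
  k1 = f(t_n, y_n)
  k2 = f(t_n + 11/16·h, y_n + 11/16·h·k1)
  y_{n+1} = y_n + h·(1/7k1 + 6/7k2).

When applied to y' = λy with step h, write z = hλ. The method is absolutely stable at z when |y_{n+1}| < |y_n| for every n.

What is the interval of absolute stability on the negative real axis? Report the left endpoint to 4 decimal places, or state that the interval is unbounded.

(-1.6970, 0).

Test eqn y'=λy, z=hλ:
  k1=λy_n ⇒ h·k1=z·y_n;  k2=λ(1+11/16z)y_n ⇒ h·k2=z(1+11/16z)y_n
  y_{n+1}/y_n = 1 + 1/7z + 6/7z(1+11/16z) = 1 + z + 33/56z²
  R(z) = 1 + z + 33/56z².

Find x<0 with |R(x)|<1.
x=-0.31: |R|=0.7466
R=1: x+33/56x²=0 ⇒ x=−56/33=-1.6970; min R=1−1/(4·33/56)=0.5758>−1
Confirm numerically:
  x=-1.614: |R|=0.92109 <1
  x=-1.155: |R|=0.63112 <1
  x=-0.938: |R|=0.58048 <1
  x=-2.119: |R|=1.52699 >1
  x=-1.968: |R|=1.31432 >1
Stable set (-1.6970, 0).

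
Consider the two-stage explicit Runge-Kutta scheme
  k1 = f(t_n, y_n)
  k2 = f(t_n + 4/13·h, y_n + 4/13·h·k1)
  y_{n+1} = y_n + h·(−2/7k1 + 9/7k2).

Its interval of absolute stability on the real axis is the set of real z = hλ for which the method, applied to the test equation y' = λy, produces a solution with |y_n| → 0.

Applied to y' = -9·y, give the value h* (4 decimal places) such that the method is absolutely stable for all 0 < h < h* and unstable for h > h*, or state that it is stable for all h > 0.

Set f=λy, z=hλ:
  k1=λy_n ⇒ h·k1=z·y_n;  k2=λ(1+4/13z)y_n ⇒ h·k2=z(1+4/13z)y_n
  y_{n+1}/y_n = 1 − 2/7z + 9/7z(1+4/13z) = 1 + z + 36/91z²
  R(z) = 1 + z + 36/91z².

Boundary: |R(x)|=1, x<0.
x=-1.03: |R|=0.3897
R=1: x+36/91x²=0 ⇒ x=−91/36=-2.5278; min R=1−1/(4·36/91)=0.3681>−1
Confirm numerically:
  x=-1.674: |R|=0.43459 <1
  x=-1.383: |R|=0.37367 <1
  x=-1.344: |R|=0.37059 <1
  x=-2.952: |R|=1.49542 >1
  x=-2.943: |R|=1.48343 >1
  x=-2.564: |R|=1.03674 >1
So |R|<1 on (-2.5278, 0).

(-2.5278,0); λ=-9 ⇒ h* = (91/36)/9 = 0.2809.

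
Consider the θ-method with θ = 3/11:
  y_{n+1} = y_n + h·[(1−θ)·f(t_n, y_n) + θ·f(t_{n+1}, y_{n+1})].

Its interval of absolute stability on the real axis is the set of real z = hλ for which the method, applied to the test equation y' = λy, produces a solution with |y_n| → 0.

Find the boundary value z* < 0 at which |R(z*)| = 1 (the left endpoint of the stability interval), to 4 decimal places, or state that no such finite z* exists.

Test eqn y'=λy, z=hλ:
  y_{n+1} = y_n + z·[8/11·y_n + 3/11·y_{n+1}] ⇒ (1 − 3/11z)y_{n+1} = (1 + 8/11z)y_n
  Hence R(z) = (1 + 8/11z)/(1 − 3/11z).

Boundary: |R(x)|=1, x<0.
x=-0.31: |R|=0.7142
R=−1: 1+8/11x = −1+3/11x ⇒ -5/11x=2 ⇒ x=2/(-5/11)=-4.4000
Confirm numerically:
  x=-3.499: |R|=0.79044 <1
  x=-3.318: |R|=0.74182 <1
  x=-2.731: |R|=0.56521 <1
  x=-4.954: |R|=1.10711 >1
  x=-4.630: |R|=1.04620 >1
  x=-4.623: |R|=1.04483 >1
Stable set (-4.4000, 0).

left endpoint -4.4000.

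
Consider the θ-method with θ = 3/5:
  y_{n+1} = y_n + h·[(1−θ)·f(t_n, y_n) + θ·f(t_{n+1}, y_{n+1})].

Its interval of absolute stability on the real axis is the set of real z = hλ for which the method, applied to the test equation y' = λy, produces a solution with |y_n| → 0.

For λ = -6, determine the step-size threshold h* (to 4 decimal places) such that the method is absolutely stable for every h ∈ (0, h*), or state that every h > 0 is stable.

With y'=λy (z=hλ):
  y_{n+1} = y_n + z·[2/5·y_n + 3/5·y_{n+1}] ⇒ (1 − 3/5z)y_{n+1} = (1 + 2/5z)y_n
  Hence R(z) = (1 + 2/5z)/(1 − 3/5z).

Need |R(x)|<1, x<0.
x=-0.67: |R|=0.5221
x=-2: |R|=0.0909
x=-10: |R|=0.4286
x=-100: |R|=0.6393
θ=3/5≥1/2 ⇒ |1+2/5x|<|1−3/5x| ∀x<0 ⇒ stable on all of ℝ⁻.

(−∞, 0) — no finite endpoint. Any h>0 works for λ=-6.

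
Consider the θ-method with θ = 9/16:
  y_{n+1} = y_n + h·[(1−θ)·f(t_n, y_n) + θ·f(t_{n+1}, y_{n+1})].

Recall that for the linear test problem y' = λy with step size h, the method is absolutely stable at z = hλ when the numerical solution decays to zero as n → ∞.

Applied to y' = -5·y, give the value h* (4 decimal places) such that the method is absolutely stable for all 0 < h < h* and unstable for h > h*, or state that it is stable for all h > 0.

unbounded; (−∞, 0). Any h>0 works for λ=-5.

Set f=λy, z=hλ:
  y_{n+1} = y_n + z·[7/16·y_n + 9/16·y_{n+1}] ⇒ (1 − 9/16z)y_{n+1} = (1 + 7/16z)y_n
  Hence R(z) = (1 + 7/16z)/(1 − 9/16z).

Find x<0 with |R(x)|<1.
x=-1.49: |R|=0.1894
x=-2: |R|=0.0588
x=-10: |R|=0.5094
x=-100: |R|=0.7467
θ=9/16≥1/2 ⇒ |1+7/16x|<|1−9/16x| ∀x<0 ⇒ interval (−∞,0).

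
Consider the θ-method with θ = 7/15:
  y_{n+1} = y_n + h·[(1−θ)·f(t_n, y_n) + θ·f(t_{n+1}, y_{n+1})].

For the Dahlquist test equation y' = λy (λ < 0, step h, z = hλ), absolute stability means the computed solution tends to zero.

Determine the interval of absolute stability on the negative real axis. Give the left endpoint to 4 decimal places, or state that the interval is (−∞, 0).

With y'=λy (z=hλ):
  y_{n+1} = y_n + z·[8/15·y_n + 7/15·y_{n+1}] ⇒ (1 − 7/15z)y_{n+1} = (1 + 8/15z)y_n
  so R(z) = (1 + 8/15z)/(1 − 7/15z).

Need |R(x)|<1, x<0.
x=-1.06: |R|=0.2908
R=−1: 1+8/15x = −1+7/15x ⇒ -1/15x=2 ⇒ x=2/(-1/15)=-30.0000
Confirm numerically:
  x=-29.800: |R|=0.99911 <1
  x=-25.273: |R|=0.97537 <1
  x=-22.813: |R|=0.95886 <1
  x=-21.159: |R|=0.94580 <1
  x=-30.134: |R|=1.00059 >1
  x=-30.128: |R|=1.00057 >1
So |R|<1 on (-30.0000, 0).

z∈(-30.0000,0).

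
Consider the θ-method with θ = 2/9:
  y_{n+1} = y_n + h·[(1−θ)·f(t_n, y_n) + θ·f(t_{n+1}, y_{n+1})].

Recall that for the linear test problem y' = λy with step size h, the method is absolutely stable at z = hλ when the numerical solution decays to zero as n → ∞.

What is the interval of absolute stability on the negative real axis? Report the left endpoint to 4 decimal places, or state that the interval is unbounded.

z∈(-3.6000,0).

Set f=λy, z=hλ:
  y_{n+1} = y_n + z·[7/9·y_n + 2/9·y_{n+1}] ⇒ (1 − 2/9z)y_{n+1} = (1 + 7/9z)y_n
  so R(z) = (1 + 7/9z)/(1 − 2/9z).

Boundary: |R(x)|=1, x<0.
x=-1.46: |R|=0.1023
R=−1: 1+7/9x = −1+2/9x ⇒ -5/9x=2 ⇒ x=2/(-5/9)=-3.6000
Confirm numerically:
  x=-2.665: |R|=0.67376 <1
  x=-2.293: |R|=0.51899 <1
  x=-2.153: |R|=0.45626 <1
  x=-3.814: |R|=1.06435 >1
  x=-3.700: |R|=1.03049 >1
Interval (-3.6000, 0).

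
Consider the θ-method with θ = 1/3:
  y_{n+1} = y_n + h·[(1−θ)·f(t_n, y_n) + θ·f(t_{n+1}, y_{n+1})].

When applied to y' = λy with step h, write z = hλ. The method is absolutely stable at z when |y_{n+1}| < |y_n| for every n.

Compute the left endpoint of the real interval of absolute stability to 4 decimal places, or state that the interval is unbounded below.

z* = -6.0000.

Set f=λy, z=hλ:
  y_{n+1} = y_n + z·[2/3·y_n + 1/3·y_{n+1}] ⇒ (1 − 1/3z)y_{n+1} = (1 + 2/3z)y_n
  ⇒ R(z) = (1 + 2/3z)/(1 − 1/3z).

Solve |R(x)|<1 on ℝ⁻.
x=-0.98: |R|=0.2613
R=−1: 1+2/3x = −1+1/3x ⇒ -1/3x=2 ⇒ x=2/(-1/3)=-6.0000
Confirm numerically:
  x=-4.199: |R|=0.74983 <1
  x=-4.177: |R|=0.74599 <1
  x=-3.339: |R|=0.58022 <1
  x=-6.435: |R|=1.04610 >1
  x=-6.312: |R|=1.03351 >1
  x=-6.185: |R|=1.02014 >1
So |R|<1 on (-6.0000, 0).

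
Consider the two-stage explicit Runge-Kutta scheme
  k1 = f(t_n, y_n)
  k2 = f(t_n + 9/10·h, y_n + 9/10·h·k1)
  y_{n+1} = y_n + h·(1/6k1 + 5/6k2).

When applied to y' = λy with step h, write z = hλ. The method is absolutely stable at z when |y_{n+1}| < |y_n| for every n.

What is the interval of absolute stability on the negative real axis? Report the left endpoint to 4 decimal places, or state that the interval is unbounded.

Test eqn y'=λy, z=hλ:
  k1=λy_n ⇒ h·k1=z·y_n;  k2=λ(1+9/10z)y_n ⇒ h·k2=z(1+9/10z)y_n
  y_{n+1}/y_n = 1 + 1/6z + 5/6z(1+9/10z) = 1 + z + 3/4z²
  Hence R(z) = 1 + z + 3/4z².

Need |R(x)|<1, x<0.
x=-1: |R|=0.7500
R=1: x+3/4x²=0 ⇒ x=−4/3=-1.3333; min R=1−1/(4·3/4)=0.6667>−1
Confirm numerically:
  x=-0.851: |R|=0.69215 <1
  x=-0.818: |R|=0.68384 <1
  x=-0.797: |R|=0.67941 <1
  x=-1.908: |R|=1.82235 >1
  x=-1.599: |R|=1.31860 >1
So |R|<1 on (-1.3333, 0).

(-1.3333, 0).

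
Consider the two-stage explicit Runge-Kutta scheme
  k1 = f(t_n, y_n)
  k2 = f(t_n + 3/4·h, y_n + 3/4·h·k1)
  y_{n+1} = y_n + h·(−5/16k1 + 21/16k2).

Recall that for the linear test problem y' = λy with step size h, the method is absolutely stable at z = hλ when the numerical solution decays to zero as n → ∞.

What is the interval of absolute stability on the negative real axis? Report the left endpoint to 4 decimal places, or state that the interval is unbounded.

z∈(-1.0159,0).

Set f=λy, z=hλ:
  k1=λy_n ⇒ h·k1=z·y_n;  k2=λ(1+3/4z)y_n ⇒ h·k2=z(1+3/4z)y_n
  y_{n+1}/y_n = 1 − 5/16z + 21/16z(1+3/4z) = 1 + z + 63/64z²
  ⇒ R(z) = 1 + z + 63/64z².

Boundary: |R(x)|=1, x<0.
x=-1.49: |R|=1.6954
R=1: x+63/64x²=0 ⇒ x=−64/63=-1.0159; min R=1−1/(4·63/64)=0.7460>−1
Confirm numerically:
  x=-0.944: |R|=0.93321 <1
  x=-0.813: |R|=0.83764 <1
  x=-0.516: |R|=0.74610 <1
  x=-0.471: |R|=0.74737 <1
  x=-1.548: |R|=1.81086 >1
  x=-1.391: |R|=1.51365 >1
Stable set (-1.0159, 0).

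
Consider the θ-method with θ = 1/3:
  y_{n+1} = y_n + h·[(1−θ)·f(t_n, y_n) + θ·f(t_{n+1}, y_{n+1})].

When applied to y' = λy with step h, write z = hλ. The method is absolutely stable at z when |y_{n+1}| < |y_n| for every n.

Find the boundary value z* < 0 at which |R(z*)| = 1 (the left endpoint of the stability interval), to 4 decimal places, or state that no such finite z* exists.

left endpoint -6.0000.

With y'=λy (z=hλ):
  y_{n+1} = y_n + z·[2/3·y_n + 1/3·y_{n+1}] ⇒ (1 − 1/3z)y_{n+1} = (1 + 2/3z)y_n
  R(z) = (1 + 2/3z)/(1 − 1/3z).

Find x<0 with |R(x)|<1.
x=-1.72: |R|=0.0932
R=−1: 1+2/3x = −1+1/3x ⇒ -1/3x=2 ⇒ x=2/(-1/3)=-6.0000
Confirm numerically:
  x=-4.994: |R|=0.87416 <1
  x=-3.789: |R|=0.67433 <1
  x=-2.549: |R|=0.37809 <1
  x=-6.267: |R|=1.02881 >1
  x=-6.072: |R|=1.00794 >1
Stable set (-6.0000, 0).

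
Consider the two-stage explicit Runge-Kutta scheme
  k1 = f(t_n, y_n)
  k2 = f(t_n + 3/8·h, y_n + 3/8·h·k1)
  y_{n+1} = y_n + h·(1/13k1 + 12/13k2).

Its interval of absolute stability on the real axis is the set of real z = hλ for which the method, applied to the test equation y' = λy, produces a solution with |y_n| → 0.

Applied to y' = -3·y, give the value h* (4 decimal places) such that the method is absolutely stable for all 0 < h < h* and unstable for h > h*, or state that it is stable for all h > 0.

Set f=λy, z=hλ:
  k1=λy_n ⇒ h·k1=z·y_n;  k2=λ(1+3/8z)y_n ⇒ h·k2=z(1+3/8z)y_n
  y_{n+1}/y_n = 1 + 1/13z + 12/13z(1+3/8z) = 1 + z + 9/26z²
  so R(z) = 1 + z + 9/26z².

Find x<0 with |R(x)|<1.
x=-0.66: |R|=0.4908
R=1: x+9/26x²=0 ⇒ x=−26/9=-2.8889; min R=1−1/(4·9/26)=0.2778>−1
Confirm numerically:
  x=-2.778: |R|=0.89337 <1
  x=-2.039: |R|=0.40014 <1
  x=-1.843: |R|=0.33276 <1
  x=-3.160: |R|=1.29655 >1
  x=-2.977: |R|=1.09080 >1
Stable set (-2.8889, 0).

(-2.8889,0); λ=-3 ⇒ h* = (26/9)/3 = 0.9630.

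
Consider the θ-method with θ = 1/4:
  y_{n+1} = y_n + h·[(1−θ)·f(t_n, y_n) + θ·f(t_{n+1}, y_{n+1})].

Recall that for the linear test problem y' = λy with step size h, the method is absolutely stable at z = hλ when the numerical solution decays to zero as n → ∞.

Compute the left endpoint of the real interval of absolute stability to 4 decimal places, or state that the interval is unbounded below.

z* = -4.0000.

With y'=λy (z=hλ):
  y_{n+1} = y_n + z·[3/4·y_n + 1/4·y_{n+1}] ⇒ (1 − 1/4z)y_{n+1} = (1 + 3/4z)y_n
  Hence R(z) = (1 + 3/4z)/(1 − 1/4z).

Boundary: |R(x)|=1, x<0.
x=-0.53: |R|=0.5320
R=−1: 1+3/4x = −1+1/4x ⇒ -1/2x=2 ⇒ x=2/(-1/2)=-4.0000
Confirm numerically:
  x=-3.393: |R|=0.83579 <1
  x=-3.093: |R|=0.74425 <1
  x=-2.441: |R|=0.51591 <1
  x=-2.196: |R|=0.41769 <1
  x=-4.580: |R|=1.13520 >1
  x=-4.095: |R|=1.02347 >1
Stable set (-4.0000, 0).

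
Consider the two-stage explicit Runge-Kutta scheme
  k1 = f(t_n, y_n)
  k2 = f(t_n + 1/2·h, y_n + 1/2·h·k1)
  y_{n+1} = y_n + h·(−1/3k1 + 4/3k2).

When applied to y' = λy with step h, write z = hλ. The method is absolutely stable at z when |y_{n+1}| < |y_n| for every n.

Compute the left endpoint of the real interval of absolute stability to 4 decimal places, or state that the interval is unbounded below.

left endpoint -1.5000.

On y'=λy, z=hλ:
  k1=λy_n ⇒ h·k1=z·y_n;  k2=λ(1+1/2z)y_n ⇒ h·k2=z(1+1/2z)y_n
  y_{n+1}/y_n = 1 − 1/3z + 4/3z(1+1/2z) = 1 + z + 2/3z²
  Hence R(z) = 1 + z + 2/3z².

Boundary: |R(x)|=1, x<0.
x=-1.62: |R|=1.1296
R=1: x+2/3x²=0 ⇒ x=−3/2=-1.5000; min R=1−1/(4·2/3)=0.6250>−1
Confirm numerically:
  x=-1.048: |R|=0.68420 <1
  x=-0.929: |R|=0.64636 <1
  x=-0.834: |R|=0.62970 <1
  x=-2.053: |R|=1.75687 >1
  x=-1.779: |R|=1.33089 >1
  x=-1.692: |R|=1.21658 >1
Interval (-1.5000, 0).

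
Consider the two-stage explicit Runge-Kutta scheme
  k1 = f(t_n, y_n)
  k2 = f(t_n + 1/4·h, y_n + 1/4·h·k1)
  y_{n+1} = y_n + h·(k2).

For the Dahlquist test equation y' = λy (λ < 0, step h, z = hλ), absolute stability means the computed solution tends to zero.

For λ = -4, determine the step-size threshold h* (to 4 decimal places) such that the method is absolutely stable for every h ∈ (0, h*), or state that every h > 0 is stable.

With y'=λy (z=hλ):
  k1=λy_n ⇒ h·k1=z·y_n;  k2=λ(1+1/4z)y_n ⇒ h·k2=z(1+1/4z)y_n
  y_{n+1}/y_n = 1 + z(1+1/4z) = 1 + z + 1/4z²
  ⇒ R(z) = 1 + z + 1/4z².

Solve |R(x)|<1 on ℝ⁻.
x=-0.76: |R|=0.3844
R=1: x+1/4x²=0 ⇒ x=−4=-4.0000; min R=1−1/(4·1/4)=0.0000>−1
Confirm numerically:
  x=-2.931: |R|=0.21669 <1
  x=-2.573: |R|=0.08208 <1
  x=-1.961: |R|=0.00038 <1
  x=-1.791: |R|=0.01092 <1
  x=-4.597: |R|=1.68610 >1
  x=-4.469: |R|=1.52399 >1
Stable set (-4.0000, 0).

(-4.0000,0); λ=-4 ⇒ h* = (4)/4 = 1.0000.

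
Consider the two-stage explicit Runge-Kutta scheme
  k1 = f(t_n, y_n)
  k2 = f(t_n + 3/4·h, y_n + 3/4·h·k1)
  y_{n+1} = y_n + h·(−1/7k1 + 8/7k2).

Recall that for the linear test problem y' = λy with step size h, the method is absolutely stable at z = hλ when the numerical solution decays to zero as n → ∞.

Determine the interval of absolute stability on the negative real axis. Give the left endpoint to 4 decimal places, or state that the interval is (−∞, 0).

On y'=λy, z=hλ:
  k1=λy_n ⇒ h·k1=z·y_n;  k2=λ(1+3/4z)y_n ⇒ h·k2=z(1+3/4z)y_n
  y_{n+1}/y_n = 1 − 1/7z + 8/7z(1+3/4z) = 1 + z + 6/7z²
  ⇒ R(z) = 1 + z + 6/7z².

Need |R(x)|<1, x<0.
x=-1.21: |R|=1.0449
R=1: x+6/7x²=0 ⇒ x=−7/6=-1.1667; min R=1−1/(4·6/7)=0.7083>−1
Confirm numerically:
  x=-1.083: |R|=0.92233 <1
  x=-1.040: |R|=0.88709 <1
  x=-0.511: |R|=0.71282 <1
  x=-1.718: |R|=1.81188 >1
  x=-1.713: |R|=1.80217 >1
  x=-1.500: |R|=1.42857 >1
Stable set (-1.1667, 0).

z∈(-1.1667,0).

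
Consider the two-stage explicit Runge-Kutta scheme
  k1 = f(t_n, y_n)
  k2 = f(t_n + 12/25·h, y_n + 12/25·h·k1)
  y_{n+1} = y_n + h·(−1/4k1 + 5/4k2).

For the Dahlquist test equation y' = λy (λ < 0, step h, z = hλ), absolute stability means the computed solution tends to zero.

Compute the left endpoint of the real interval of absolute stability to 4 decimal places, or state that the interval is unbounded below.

Test eqn y'=λy, z=hλ:
  k1=λy_n ⇒ h·k1=z·y_n;  k2=λ(1+12/25z)y_n ⇒ h·k2=z(1+12/25z)y_n
  y_{n+1}/y_n = 1 − 1/4z + 5/4z(1+12/25z) = 1 + z + 3/5z²
  R(z) = 1 + z + 3/5z².

Solve |R(x)|<1 on ℝ⁻.
x=-1.69: |R|=1.0237
R=1: x+3/5x²=0 ⇒ x=−5/3=-1.6667; min R=1−1/(4·3/5)=0.5833>−1
Confirm numerically:
  x=-1.629: |R|=0.96318 <1
  x=-1.394: |R|=0.77194 <1
  x=-1.085: |R|=0.62133 <1
  x=-0.902: |R|=0.58616 <1
  x=-1.798: |R|=1.14168 >1
  x=-1.696: |R|=1.02985 >1
So |R|<1 on (-1.6667, 0).

left endpoint -1.6667.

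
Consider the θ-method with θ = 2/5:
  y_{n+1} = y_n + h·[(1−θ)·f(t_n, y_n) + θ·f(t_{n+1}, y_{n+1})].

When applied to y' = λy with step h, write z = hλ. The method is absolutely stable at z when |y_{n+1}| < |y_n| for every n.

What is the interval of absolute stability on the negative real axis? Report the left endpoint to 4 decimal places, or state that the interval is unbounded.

(-10.0000, 0).

With y'=λy (z=hλ):
  y_{n+1} = y_n + z·[3/5·y_n + 2/5·y_{n+1}] ⇒ (1 − 2/5z)y_{n+1} = (1 + 3/5z)y_n
  so R(z) = (1 + 3/5z)/(1 − 2/5z).

Need |R(x)|<1, x<0.
x=-1.61: |R|=0.0207
R=−1: 1+3/5x = −1+2/5x ⇒ -1/5x=2 ⇒ x=2/(-1/5)=-10.0000
Confirm numerically:
  x=-9.325: |R|=0.97146 <1
  x=-6.519: |R|=0.80702 <1
  x=-4.149: |R|=0.56001 <1
  x=-4.104: |R|=0.55360 <1
  x=-10.370: |R|=1.01437 >1
  x=-10.297: |R|=1.01160 >1
  x=-10.239: |R|=1.00938 >1
Stable set (-10.0000, 0).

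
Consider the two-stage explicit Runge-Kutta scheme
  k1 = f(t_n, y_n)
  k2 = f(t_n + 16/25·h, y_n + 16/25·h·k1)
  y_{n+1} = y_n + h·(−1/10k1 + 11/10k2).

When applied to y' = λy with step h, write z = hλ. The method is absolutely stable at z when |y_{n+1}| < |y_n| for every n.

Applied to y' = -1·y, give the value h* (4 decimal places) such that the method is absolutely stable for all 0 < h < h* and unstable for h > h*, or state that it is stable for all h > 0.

(-1.4205,0); λ=-1 ⇒ h* = (125/88)/1 = 1.4205.

Test eqn y'=λy, z=hλ:
  k1=λy_n ⇒ h·k1=z·y_n;  k2=λ(1+16/25z)y_n ⇒ h·k2=z(1+16/25z)y_n
  y_{n+1}/y_n = 1 − 1/10z + 11/10z(1+16/25z) = 1 + z + 88/125z²
  R(z) = 1 + z + 88/125z².

Find x<0 with |R(x)|<1.
x=-0.48: |R|=0.6822
R=1: x+88/125x²=0 ⇒ x=−125/88=-1.4205; min R=1−1/(4·88/125)=0.6449>−1
Confirm numerically:
  x=-1.179: |R|=0.79959 <1
  x=-0.881: |R|=0.66542 <1
  x=-0.797: |R|=0.65019 <1
  x=-1.797: |R|=1.47636 >1
  x=-1.508: |R|=1.09294 >1
So |R|<1 on (-1.4205, 0).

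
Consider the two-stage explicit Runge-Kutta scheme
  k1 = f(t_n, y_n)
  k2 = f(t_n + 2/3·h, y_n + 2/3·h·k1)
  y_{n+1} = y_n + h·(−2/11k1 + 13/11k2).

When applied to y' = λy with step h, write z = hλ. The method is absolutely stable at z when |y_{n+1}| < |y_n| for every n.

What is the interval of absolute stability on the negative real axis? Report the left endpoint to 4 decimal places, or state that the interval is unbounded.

Set f=λy, z=hλ:
  k1=λy_n ⇒ h·k1=z·y_n;  k2=λ(1+2/3z)y_n ⇒ h·k2=z(1+2/3z)y_n
  y_{n+1}/y_n = 1 − 2/11z + 13/11z(1+2/3z) = 1 + z + 26/33z²
  so R(z) = 1 + z + 26/33z².

Solve |R(x)|<1 on ℝ⁻.
x=-0.81: |R|=0.7069
R=1: x+26/33x²=0 ⇒ x=−33/26=-1.2692; min R=1−1/(4·26/33)=0.6827>−1
Confirm numerically:
  x=-1.005: |R|=0.79078 <1
  x=-0.988: |R|=0.78108 <1
  x=-0.584: |R|=0.68471 <1
  x=-1.805: |R|=1.76193 >1
  x=-1.426: |R|=1.17613 >1
Interval (-1.2692, 0).

z∈(-1.2692,0).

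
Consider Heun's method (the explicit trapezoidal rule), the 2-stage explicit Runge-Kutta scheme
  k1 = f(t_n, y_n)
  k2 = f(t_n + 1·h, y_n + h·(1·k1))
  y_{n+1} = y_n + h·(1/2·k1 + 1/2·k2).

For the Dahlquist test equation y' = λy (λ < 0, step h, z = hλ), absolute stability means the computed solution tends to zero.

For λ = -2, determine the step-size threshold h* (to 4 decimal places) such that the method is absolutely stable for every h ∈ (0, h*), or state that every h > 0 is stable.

(-2.0000,0); λ=-2 ⇒ h* = 1.0000.

With y'=λy (z=hλ):
  order 2, 2-stage ⇒ R(z)=1+z+z^2/2
  (e.g. R(-1.24)=0.52880, |R|=0.52880)

Boundary: |R(x)|=1, x<0.
x=-1.24: |R|=0.5288
|R(-1.62)|=0.6922 |R(-0.56)|=0.5968 |R(-0.54)|=0.6058
Bisect:
  x_lo=-2.6755 |R|=1.9036  x_hi=-0.3427 |R|=0.7160
  mid=-1.50908 |R|=0.62958 →hi
  mid=-2.09227 |R|=1.09652 →lo
  mid=-1.80067 |R|=0.82054 →hi
  mid=-1.94647 |R|=0.94790 →hi
  mid=-2.01937 |R|=1.01955 →lo
  mid=-1.98292 |R|=0.98306 →hi
  mid=-2.00114 |R|=1.00114 →lo
  mid=-1.99203 |R|=0.99206 →hi
  mid=-1.99659 |R|=0.99659 →hi
  ...
  [-2.00000,-1.99986] ⇒ x*=-2.0000
Interval (-2.0000, 0).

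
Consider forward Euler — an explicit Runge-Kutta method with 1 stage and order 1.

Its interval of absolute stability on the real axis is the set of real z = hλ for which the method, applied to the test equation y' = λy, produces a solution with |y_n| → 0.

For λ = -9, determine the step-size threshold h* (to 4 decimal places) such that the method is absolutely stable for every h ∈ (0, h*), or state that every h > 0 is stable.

(-2.0000,0); λ=-9 ⇒ h* = 0.2222.

On y'=λy, z=hλ:
  order 1, 1-stage ⇒ R(z)=1+z
  (e.g. R(-1.35)=-0.35000, |R|=0.35000)

Find x<0 with |R(x)|<1.
x=-1.35: |R|=0.3500
|R(-2.24)|=1.2400 |R(-2.12)|=1.1200 |R(-1.28)|=0.2800
Bisect:
  x_lo=-2.3117 |R|=1.3117  x_hi=-0.1418 |R|=0.8582
  mid=-1.22676 |R|=0.22676 →hi
  mid=-1.76922 |R|=0.76922 →hi
  mid=-2.04045 |R|=1.04045 →lo
  mid=-1.90483 |R|=0.90483 →hi
  mid=-1.97264 |R|=0.97264 →hi
  mid=-2.00654 |R|=1.00654 →lo
  mid=-1.98959 |R|=0.98959 →hi
  ...
  [-2.00006,-1.99992] ⇒ x*=-2.0000
Stable set (-2.0000, 0).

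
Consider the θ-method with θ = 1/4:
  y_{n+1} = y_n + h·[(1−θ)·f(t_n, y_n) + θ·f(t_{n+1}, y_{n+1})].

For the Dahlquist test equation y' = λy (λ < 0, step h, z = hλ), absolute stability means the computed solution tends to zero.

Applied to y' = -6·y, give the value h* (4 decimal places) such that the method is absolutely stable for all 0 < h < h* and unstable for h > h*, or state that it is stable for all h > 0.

(-4.0000,0); λ=-6 ⇒ h* = (4)/6 = 0.6667.

Test eqn y'=λy, z=hλ:
  y_{n+1} = y_n + z·[3/4·y_n + 1/4·y_{n+1}] ⇒ (1 − 1/4z)y_{n+1} = (1 + 3/4z)y_n
  ⇒ R(z) = (1 + 3/4z)/(1 − 1/4z).

Boundary: |R(x)|=1, x<0.
x=-0.48: |R|=0.5714
R=−1: 1+3/4x = −1+1/4x ⇒ -1/2x=2 ⇒ x=2/(-1/2)=-4.0000
Confirm numerically:
  x=-3.656: |R|=0.91014 <1
  x=-3.624: |R|=0.90136 <1
  x=-1.904: |R|=0.28997 <1
  x=-1.858: |R|=0.26869 <1
  x=-4.534: |R|=1.12515 >1
  x=-4.389: |R|=1.09274 >1
  x=-4.310: |R|=1.07461 >1
Stable set (-4.0000, 0).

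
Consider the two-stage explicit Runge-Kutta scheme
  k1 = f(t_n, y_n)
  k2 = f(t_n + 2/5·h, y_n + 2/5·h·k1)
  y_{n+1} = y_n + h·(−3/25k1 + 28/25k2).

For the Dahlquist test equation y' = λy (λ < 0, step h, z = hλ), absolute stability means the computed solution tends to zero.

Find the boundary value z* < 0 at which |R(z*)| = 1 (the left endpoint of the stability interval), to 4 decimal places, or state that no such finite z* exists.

z* = -2.2321.

Set f=λy, z=hλ:
  k1=λy_n ⇒ h·k1=z·y_n;  k2=λ(1+2/5z)y_n ⇒ h·k2=z(1+2/5z)y_n
  y_{n+1}/y_n = 1 − 3/25z + 28/25z(1+2/5z) = 1 + z + 56/125z²
  so R(z) = 1 + z + 56/125z².

Boundary: |R(x)|=1, x<0.
x=-0.65: |R|=0.5393
R=1: x+56/125x²=0 ⇒ x=−125/56=-2.2321; min R=1−1/(4·56/125)=0.4420>−1
Confirm numerically:
  x=-1.681: |R|=0.58494 <1
  x=-1.674: |R|=0.58142 <1
  x=-1.205: |R|=0.44551 <1
  x=-0.957: |R|=0.45330 <1
  x=-2.780: |R|=1.68232 >1
  x=-2.351: |R|=1.12519 >1
Interval (-2.2321, 0).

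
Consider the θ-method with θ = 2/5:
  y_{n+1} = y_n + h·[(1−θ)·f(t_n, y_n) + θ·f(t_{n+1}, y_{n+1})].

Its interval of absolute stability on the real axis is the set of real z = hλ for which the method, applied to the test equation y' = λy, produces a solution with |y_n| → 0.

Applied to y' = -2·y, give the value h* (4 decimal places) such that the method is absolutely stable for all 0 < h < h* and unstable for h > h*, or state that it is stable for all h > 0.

On y'=λy, z=hλ:
  y_{n+1} = y_n + z·[3/5·y_n + 2/5·y_{n+1}] ⇒ (1 − 2/5z)y_{n+1} = (1 + 3/5z)y_n
  so R(z) = (1 + 3/5z)/(1 − 2/5z).

Find x<0 with |R(x)|<1.
x=-0.69: |R|=0.4592
R=−1: 1+3/5x = −1+2/5x ⇒ -1/5x=2 ⇒ x=2/(-1/5)=-10.0000
Confirm numerically:
  x=-9.783: |R|=0.99117 <1
  x=-6.332: |R|=0.79235 <1
  x=-5.967: |R|=0.76184 <1
  x=-5.409: |R|=0.70976 <1
  x=-10.434: |R|=1.01678 >1
  x=-10.127: |R|=1.00503 >1
  x=-10.077: |R|=1.00306 >1
So |R|<1 on (-10.0000, 0).

(-10.0000,0); λ=-2 ⇒ h* = (10)/2 = 5.0000.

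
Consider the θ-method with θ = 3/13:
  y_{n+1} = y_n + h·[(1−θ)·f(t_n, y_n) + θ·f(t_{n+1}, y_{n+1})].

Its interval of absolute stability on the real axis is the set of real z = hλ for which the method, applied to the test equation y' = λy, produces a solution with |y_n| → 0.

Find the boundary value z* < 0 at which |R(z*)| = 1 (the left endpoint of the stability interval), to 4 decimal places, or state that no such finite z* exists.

Set f=λy, z=hλ:
  y_{n+1} = y_n + z·[10/13·y_n + 3/13·y_{n+1}] ⇒ (1 − 3/13z)y_{n+1} = (1 + 10/13z)y_n
  ⇒ R(z) = (1 + 10/13z)/(1 − 3/13z).

Solve |R(x)|<1 on ℝ⁻.
x=-0.86: |R|=0.2824
R=−1: 1+10/13x = −1+3/13x ⇒ -7/13x=2 ⇒ x=2/(-7/13)=-3.7143
Confirm numerically:
  x=-3.296: |R|=0.87207 <1
  x=-2.594: |R|=0.62265 <1
  x=-1.987: |R|=0.36232 <1
  x=-1.733: |R|=0.23793 <1
  x=-3.943: |R|=1.06448 >1
  x=-3.939: |R|=1.06338 >1
Stable set (-3.7143, 0).

left endpoint -3.7143.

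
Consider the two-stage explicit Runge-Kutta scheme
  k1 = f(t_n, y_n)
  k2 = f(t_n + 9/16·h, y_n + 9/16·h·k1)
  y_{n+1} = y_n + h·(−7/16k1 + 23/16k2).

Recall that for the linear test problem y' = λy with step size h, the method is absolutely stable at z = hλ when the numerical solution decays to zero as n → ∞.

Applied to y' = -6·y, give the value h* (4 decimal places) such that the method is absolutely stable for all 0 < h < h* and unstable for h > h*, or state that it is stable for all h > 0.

On y'=λy, z=hλ:
  k1=λy_n ⇒ h·k1=z·y_n;  k2=λ(1+9/16z)y_n ⇒ h·k2=z(1+9/16z)y_n
  y_{n+1}/y_n = 1 − 7/16z + 23/16z(1+9/16z) = 1 + z + 207/256z²
  ⇒ R(z) = 1 + z + 207/256z².

Need |R(x)|<1, x<0.
x=-1.25: |R|=1.0134
R=1: x+207/256x²=0 ⇒ x=−256/207=-1.2367; min R=1−1/(4·207/256)=0.6908>−1
Confirm numerically:
  x=-0.913: |R|=0.76102 <1
  x=-0.848: |R|=0.73346 <1
  x=-0.806: |R|=0.71929 <1
  x=-0.770: |R|=0.70942 <1
  x=-1.568: |R|=1.42003 >1
  x=-1.448: |R|=1.24738 >1
  x=-1.272: |R|=1.03629 >1
Interval (-1.2367, 0).

(-1.2367,0); λ=-6 ⇒ h* = (256/207)/6 = 0.2061.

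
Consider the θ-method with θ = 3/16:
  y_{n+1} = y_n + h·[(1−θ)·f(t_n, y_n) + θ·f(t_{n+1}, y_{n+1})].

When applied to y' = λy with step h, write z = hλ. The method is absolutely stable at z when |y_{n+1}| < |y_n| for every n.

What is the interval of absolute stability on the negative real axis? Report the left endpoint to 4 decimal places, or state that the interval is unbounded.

With y'=λy (z=hλ):
  y_{n+1} = y_n + z·[13/16·y_n + 3/16·y_{n+1}] ⇒ (1 − 3/16z)y_{n+1} = (1 + 13/16z)y_n
  ⇒ R(z) = (1 + 13/16z)/(1 − 3/16z).

Find x<0 with |R(x)|<1.
x=-0.97: |R|=0.1793
R=−1: 1+13/16x = −1+3/16x ⇒ -5/8x=2 ⇒ x=2/(-5/8)=-3.2000
Confirm numerically:
  x=-3.154: |R|=0.98193 <1
  x=-3.012: |R|=0.92491 <1
  x=-2.851: |R|=0.85786 <1
  x=-2.383: |R|=0.64707 <1
  x=-3.423: |R|=1.08489 >1
  x=-3.328: |R|=1.04926 >1
  x=-3.235: |R|=1.01362 >1
Stable set (-3.2000, 0).

z∈(-3.2000,0).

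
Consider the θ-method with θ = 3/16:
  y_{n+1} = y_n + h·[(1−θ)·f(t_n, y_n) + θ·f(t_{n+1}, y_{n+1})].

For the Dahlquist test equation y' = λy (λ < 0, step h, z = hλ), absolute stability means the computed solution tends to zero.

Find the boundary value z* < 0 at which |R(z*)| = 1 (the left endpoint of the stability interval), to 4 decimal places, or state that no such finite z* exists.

z* = -3.2000.

Set f=λy, z=hλ:
  y_{n+1} = y_n + z·[13/16·y_n + 3/16·y_{n+1}] ⇒ (1 − 3/16z)y_{n+1} = (1 + 13/16z)y_n
  R(z) = (1 + 13/16z)/(1 − 3/16z).

Solve |R(x)|<1 on ℝ⁻.
x=-1.28: |R|=0.0323
R=−1: 1+13/16x = −1+3/16x ⇒ -5/8x=2 ⇒ x=2/(-5/8)=-3.2000
Confirm numerically:
  x=-2.738: |R|=0.80920 <1
  x=-2.603: |R|=0.74925 <1
  x=-1.555: |R|=0.20397 <1
  x=-3.556: |R|=1.13349 >1
  x=-3.362: |R|=1.06210 >1
  x=-3.319: |R|=1.04585 >1
Stable set (-3.2000, 0).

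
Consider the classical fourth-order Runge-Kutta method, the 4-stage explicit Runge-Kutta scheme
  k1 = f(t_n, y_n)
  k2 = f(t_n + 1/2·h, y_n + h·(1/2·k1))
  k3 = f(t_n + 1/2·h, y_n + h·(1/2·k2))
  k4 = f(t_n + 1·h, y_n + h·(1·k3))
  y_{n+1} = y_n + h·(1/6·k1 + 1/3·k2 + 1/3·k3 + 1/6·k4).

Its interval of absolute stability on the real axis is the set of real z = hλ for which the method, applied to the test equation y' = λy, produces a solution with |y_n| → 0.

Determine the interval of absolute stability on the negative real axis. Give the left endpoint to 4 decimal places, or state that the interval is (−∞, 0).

(-2.7853, 0).

On y'=λy, z=hλ:
  order 4, 4-stage ⇒ R(z)=1+z+z^2/2+z^3/6+z^4/24
  (e.g. R(-0.35)=0.70473, |R|=0.70473)

Need |R(x)|<1, x<0.
x=-0.35: |R|=0.7047
|R(-2.67)|=0.8396 |R(-2.12)|=0.3808 |R(-1.08)|=0.3499
Bisect:
  x_lo=-3.2541 |R|=1.9696  x_hi=-0.2962 |R|=0.7436
  mid=-1.77517 |R|=0.28188 →hi
  mid=-2.51465 |R|=0.66295 →hi
  mid=-2.88438 |R|=1.15996 →lo
  mid=-2.69951 |R|=0.87819 →hi
  mid=-2.79195 |R|=1.01008 →lo
  mid=-2.74573 |R|=0.94197 →hi
  mid=-2.76884 |R|=0.97547 →hi
  ...
  [-2.78545,-2.78527] ⇒ x*=-2.7853
Interval (-2.7853, 0).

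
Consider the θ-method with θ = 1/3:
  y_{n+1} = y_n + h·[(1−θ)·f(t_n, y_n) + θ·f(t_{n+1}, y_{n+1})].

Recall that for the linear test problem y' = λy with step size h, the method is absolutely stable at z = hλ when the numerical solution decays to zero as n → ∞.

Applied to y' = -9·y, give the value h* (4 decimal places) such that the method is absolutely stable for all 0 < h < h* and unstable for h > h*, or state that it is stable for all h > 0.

Set f=λy, z=hλ:
  y_{n+1} = y_n + z·[2/3·y_n + 1/3·y_{n+1}] ⇒ (1 − 1/3z)y_{n+1} = (1 + 2/3z)y_n
  ⇒ R(z) = (1 + 2/3z)/(1 − 1/3z).

Find x<0 with |R(x)|<1.
x=-1.22: |R|=0.1327
R=−1: 1+2/3x = −1+1/3x ⇒ -1/3x=2 ⇒ x=2/(-1/3)=-6.0000
Confirm numerically:
  x=-4.669: |R|=0.82644 <1
  x=-4.332: |R|=0.77250 <1
  x=-3.776: |R|=0.67178 <1
  x=-2.897: |R|=0.47380 <1
  x=-6.558: |R|=1.05838 >1
  x=-6.215: |R|=1.02333 >1
  x=-6.173: |R|=1.01886 >1
So |R|<1 on (-6.0000, 0).

(-6.0000,0); λ=-9 ⇒ h* = (6)/9 = 0.6667.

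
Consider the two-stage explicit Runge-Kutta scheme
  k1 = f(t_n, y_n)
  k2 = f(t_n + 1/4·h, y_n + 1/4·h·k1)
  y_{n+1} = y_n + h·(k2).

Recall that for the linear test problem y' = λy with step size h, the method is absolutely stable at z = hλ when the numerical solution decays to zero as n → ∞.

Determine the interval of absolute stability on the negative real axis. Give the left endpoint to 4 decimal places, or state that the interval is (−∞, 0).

With y'=λy (z=hλ):
  k1=λy_n ⇒ h·k1=z·y_n;  k2=λ(1+1/4z)y_n ⇒ h·k2=z(1+1/4z)y_n
  y_{n+1}/y_n = 1 + z(1+1/4z) = 1 + z + 1/4z²
  ⇒ R(z) = 1 + z + 1/4z².

Solve |R(x)|<1 on ℝ⁻.
x=-0.38: |R|=0.6561
R=1: x+1/4x²=0 ⇒ x=−4=-4.0000; min R=1−1/(4·1/4)=0.0000>−1
Confirm numerically:
  x=-2.781: |R|=0.15249 <1
  x=-1.820: |R|=0.00810 <1
  x=-1.709: |R|=0.02117 <1
  x=-1.606: |R|=0.03881 <1
  x=-4.562: |R|=1.64096 >1
  x=-4.383: |R|=1.41967 >1
  x=-4.088: |R|=1.08994 >1
So |R|<1 on (-4.0000, 0).

z∈(-4.0000,0).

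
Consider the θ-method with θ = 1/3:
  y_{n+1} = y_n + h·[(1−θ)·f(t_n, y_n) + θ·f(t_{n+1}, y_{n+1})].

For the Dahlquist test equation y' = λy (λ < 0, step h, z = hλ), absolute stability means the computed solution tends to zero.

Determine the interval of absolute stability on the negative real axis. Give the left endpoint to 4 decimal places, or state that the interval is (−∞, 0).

(-6.0000, 0).

With y'=λy (z=hλ):
  y_{n+1} = y_n + z·[2/3·y_n + 1/3·y_{n+1}] ⇒ (1 − 1/3z)y_{n+1} = (1 + 2/3z)y_n
  so R(z) = (1 + 2/3z)/(1 − 1/3z).

Need |R(x)|<1, x<0.
x=-1.51: |R|=0.0044
R=−1: 1+2/3x = −1+1/3x ⇒ -1/3x=2 ⇒ x=2/(-1/3)=-6.0000
Confirm numerically:
  x=-5.156: |R|=0.89652 <1
  x=-4.445: |R|=0.79113 <1
  x=-2.710: |R|=0.42382 <1
  x=-6.461: |R|=1.04873 >1
  x=-6.308: |R|=1.03309 >1
Interval (-6.0000, 0).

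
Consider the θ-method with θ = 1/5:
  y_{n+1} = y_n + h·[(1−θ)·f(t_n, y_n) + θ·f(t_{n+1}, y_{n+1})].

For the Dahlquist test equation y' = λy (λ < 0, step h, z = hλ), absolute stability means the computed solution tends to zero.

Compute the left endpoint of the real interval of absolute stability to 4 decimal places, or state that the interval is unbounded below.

On y'=λy, z=hλ:
  y_{n+1} = y_n + z·[4/5·y_n + 1/5·y_{n+1}] ⇒ (1 − 1/5z)y_{n+1} = (1 + 4/5z)y_n
  so R(z) = (1 + 4/5z)/(1 − 1/5z).

Boundary: |R(x)|=1, x<0.
x=-1.18: |R|=0.0453
R=−1: 1+4/5x = −1+1/5x ⇒ -3/5x=2 ⇒ x=2/(-3/5)=-3.3333
Confirm numerically:
  x=-2.403: |R|=0.62299 <1
  x=-1.663: |R|=0.24794 <1
  x=-1.504: |R|=0.15621 <1
  x=-3.919: |R|=1.19700 >1
  x=-3.629: |R|=1.10279 >1
Interval (-3.3333, 0).

z* = -3.3333.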